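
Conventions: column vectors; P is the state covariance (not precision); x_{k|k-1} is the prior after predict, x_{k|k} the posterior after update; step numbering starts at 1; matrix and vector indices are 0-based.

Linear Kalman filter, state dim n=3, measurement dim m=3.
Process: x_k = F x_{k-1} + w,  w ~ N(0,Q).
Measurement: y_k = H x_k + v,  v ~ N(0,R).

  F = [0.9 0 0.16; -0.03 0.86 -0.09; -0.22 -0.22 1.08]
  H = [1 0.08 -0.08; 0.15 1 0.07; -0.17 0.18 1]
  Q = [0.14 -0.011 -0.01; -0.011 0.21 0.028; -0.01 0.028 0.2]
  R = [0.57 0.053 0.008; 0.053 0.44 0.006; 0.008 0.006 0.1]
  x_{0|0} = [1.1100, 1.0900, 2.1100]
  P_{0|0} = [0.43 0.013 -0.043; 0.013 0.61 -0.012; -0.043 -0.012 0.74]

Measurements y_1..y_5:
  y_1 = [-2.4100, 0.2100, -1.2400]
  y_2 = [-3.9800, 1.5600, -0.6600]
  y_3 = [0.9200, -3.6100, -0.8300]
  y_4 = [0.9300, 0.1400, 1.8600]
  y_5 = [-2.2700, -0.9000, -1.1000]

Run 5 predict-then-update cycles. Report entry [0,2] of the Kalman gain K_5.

step 1: x^-=[1.3366, 0.7142, 1.7948]  P^-=[0.4949 -0.0212 -0.0097; -0.0212 0.6685 -0.1697; -0.0097 -0.1697 1.1409]  S=[1.0768 0.1650 -0.1823; 0.1650 1.0949 0.0234; -0.1823 0.0234 1.2203]  K=[0.4601 -0.0213 -0.0109; -0.0602 0.6071 -0.0582; 0.0673 -0.1133 0.9234]  nu=[-3.6602, -0.8303, -2.9361]  x^+=[-0.2980, 0.6013, -1.0687]  P^+=[0.2676 -0.0289 0.0532; -0.0289 0.2719 -0.0565; 0.0532 -0.0565 0.1114]
step 2: x^-=[-0.4392, 0.6223, -1.2209]  P^-=[0.3749 -0.0545 0.0138; -0.0545 0.4228 -0.0815; 0.0138 -0.0815 0.3549]  S=[0.9400 0.0928 -0.0785; 0.0928 0.8454 0.0245; -0.0785 0.0245 0.4487]  K=[0.3916 -0.0380 -0.0627; -0.0661 0.4917 -0.0298; 0.0507 -0.0924 0.7669]  nu=[-3.6883, 1.0891, 0.3743]  x^+=[-1.9482, 1.3905, -1.2214]  P^+=[0.2266 -0.0332 0.0411; -0.0332 0.2209 -0.0460; 0.0411 -0.0460 0.0918]
step 3: x^-=[-1.9488, 1.3642, -1.1965]  P^-=[0.3378 -0.0540 0.0077; -0.0540 0.3834 -0.0593; 0.0077 -0.0593 0.3278]  S=[0.9032 0.0827 -0.0752; 0.0827 0.8082 0.0381; -0.0752 0.0381 0.4293]  K=[0.3660 -0.0376 -0.0710; -0.0640 0.4661 -0.0085; 0.0444 -0.0835 0.7508]  nu=[2.6639, -4.5981, -0.2104]  x^+=[-0.7860, -0.9477, -0.8524]  P^+=[0.2116 -0.0319 0.0373; -0.0319 0.2094 -0.0417; 0.0373 -0.0417 0.0888]
step 4: x^-=[-0.8438, -0.7147, -0.5392]  P^-=[0.3244 -0.0516 0.0062; -0.0516 0.3740 -0.0530; 0.0062 -0.0530 0.3229]  S=[0.8903 0.0818 -0.0734; 0.0818 0.8001 0.0422; -0.0734 0.0422 0.4264]  K=[0.3566 -0.0359 -0.0717; -0.0620 0.4596 -0.0020; 0.0422 -0.0806 0.7477]  nu=[1.7879, 1.0190, 2.3844]  x^+=[-0.4138, -0.3621, 1.2371]  P^+=[0.2061 -0.0307 0.0360; -0.0307 0.2064 -0.0403; 0.0360 -0.0403 0.0880]
step 5: x^-=[-0.1745, -0.4103, 1.5067]  P^-=[0.3196 -0.0503 0.0057; -0.0503 0.3715 -0.0513; 0.0057 -0.0513 0.3217]  S=[0.8857 0.0821 -0.0727; 0.0821 0.7982 0.0433; -0.0727 0.0433 0.4256]  K=[0.3531 -0.0349 -0.0717; -0.0610 0.4578 -0.0003; 0.0414 -0.0798 0.7470]  nu=[-1.9422, -0.5690, -2.5625]  x^+=[-0.6566, -0.5515, -0.4425]  P^+=[0.2041 -0.0302 0.0356; -0.0302 0.2055 -0.0399; 0.0356 -0.0399 0.0878]

K[0,2] = -0.0717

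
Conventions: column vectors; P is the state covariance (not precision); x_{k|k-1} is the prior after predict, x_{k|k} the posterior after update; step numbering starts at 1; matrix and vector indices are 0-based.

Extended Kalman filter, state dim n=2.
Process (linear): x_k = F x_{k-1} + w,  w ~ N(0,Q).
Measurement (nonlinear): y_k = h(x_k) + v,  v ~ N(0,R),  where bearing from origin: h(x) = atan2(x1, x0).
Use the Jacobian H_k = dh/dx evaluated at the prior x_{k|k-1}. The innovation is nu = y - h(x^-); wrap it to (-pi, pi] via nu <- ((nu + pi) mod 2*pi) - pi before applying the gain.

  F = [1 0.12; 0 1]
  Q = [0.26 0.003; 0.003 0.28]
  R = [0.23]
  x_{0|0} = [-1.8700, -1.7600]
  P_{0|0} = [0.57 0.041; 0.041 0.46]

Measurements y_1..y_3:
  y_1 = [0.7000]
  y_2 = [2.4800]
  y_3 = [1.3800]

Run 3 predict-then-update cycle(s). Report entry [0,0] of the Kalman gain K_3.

step 1: x^-=[-2.0812, -1.7600]  P^-=[0.8465 0.0992; 0.0992 0.7400]  H_jac=[0.2369 -0.2801]  S=[0.3224]  K=[0.5358; -0.5701]  nu=[3.1396]  x^+=[-0.3991, -3.5499]  P^+=[0.7539 0.1977; 0.1977 0.6352]
step 2: x^-=[-0.8250, -3.5499]  P^-=[1.0705 0.2769; 0.2769 0.9152]  H_jac=[0.2673 -0.0621]  S=[0.3008]  K=[0.8940; 0.0570]  nu=[-2.0040]  x^+=[-2.6166, -3.6642]  P^+=[0.8301 0.2616; 0.2616 0.9142]
step 3: x^-=[-3.0563, -3.6642]  P^-=[1.1660 0.3743; 0.3743 1.1942]  H_jac=[0.1609 -0.1342]  S=[0.2656]  K=[0.5175; -0.3769]  nu=[-2.6372]  x^+=[-4.4210, -2.6703]  P^+=[1.0949 0.4261; 0.4261 1.1565]

K[0,0] = 0.5175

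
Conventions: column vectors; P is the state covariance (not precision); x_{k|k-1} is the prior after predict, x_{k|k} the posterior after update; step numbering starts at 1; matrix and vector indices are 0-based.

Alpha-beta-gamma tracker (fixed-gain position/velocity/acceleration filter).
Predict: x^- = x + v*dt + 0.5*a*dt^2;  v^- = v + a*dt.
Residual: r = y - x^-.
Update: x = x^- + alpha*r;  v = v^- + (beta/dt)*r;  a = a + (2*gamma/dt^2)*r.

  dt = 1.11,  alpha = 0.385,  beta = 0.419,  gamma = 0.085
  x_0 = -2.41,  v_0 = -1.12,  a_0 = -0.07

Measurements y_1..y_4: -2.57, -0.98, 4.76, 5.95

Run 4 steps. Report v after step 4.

v_post = 5.3943

step 1: x_pred=-3.6963  r=1.1263  x^+=-3.2627  v^+=-0.7725  a^+=0.0854
step 2: x_pred=-4.0676  r=3.0876  x^+=-2.8789  v^+=0.4878  a^+=0.5114
step 3: x_pred=-2.0224  r=6.7824  x^+=0.5888  v^+=3.6156  a^+=1.4472
step 4: x_pred=5.4937  r=0.4563  x^+=5.6694  v^+=5.3943  a^+=1.5102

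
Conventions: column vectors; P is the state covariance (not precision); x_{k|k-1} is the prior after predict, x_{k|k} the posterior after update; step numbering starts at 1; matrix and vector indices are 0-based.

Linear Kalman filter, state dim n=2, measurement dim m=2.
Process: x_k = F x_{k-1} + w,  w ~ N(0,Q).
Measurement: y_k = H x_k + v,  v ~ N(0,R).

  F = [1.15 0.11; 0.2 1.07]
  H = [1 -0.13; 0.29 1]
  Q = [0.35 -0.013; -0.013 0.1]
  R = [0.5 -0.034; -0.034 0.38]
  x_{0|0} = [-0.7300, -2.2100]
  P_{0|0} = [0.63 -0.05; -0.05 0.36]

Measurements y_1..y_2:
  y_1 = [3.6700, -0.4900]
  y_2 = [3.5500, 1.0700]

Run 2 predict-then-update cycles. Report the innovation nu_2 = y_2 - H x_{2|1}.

step 1: x^-=[-1.0826, -2.5107]  P^-=[1.1749 0.1116; 0.1116 0.5160]  S=[1.6546 0.3471; 0.3471 1.0595]  K=[0.6569 0.2118; -0.0876 0.5462]  nu=[4.4262, 2.3347]  x^+=[2.3193, -1.6233]  P^+=[0.3169 -0.0338; -0.0338 0.2203]
step 2: x^-=[2.4886, -1.2731]  P^-=[0.7632 0.0435; 0.0435 0.3505]  S=[1.2578 0.1837; 0.1837 0.8199]  K=[0.5739 0.1945; -0.0685 0.4582]  nu=[0.8958, 1.6214]  x^+=[3.3181, -0.5915]  P^+=[0.2770 -0.0259; -0.0259 0.1840]

innov = [0.8958, 1.6214]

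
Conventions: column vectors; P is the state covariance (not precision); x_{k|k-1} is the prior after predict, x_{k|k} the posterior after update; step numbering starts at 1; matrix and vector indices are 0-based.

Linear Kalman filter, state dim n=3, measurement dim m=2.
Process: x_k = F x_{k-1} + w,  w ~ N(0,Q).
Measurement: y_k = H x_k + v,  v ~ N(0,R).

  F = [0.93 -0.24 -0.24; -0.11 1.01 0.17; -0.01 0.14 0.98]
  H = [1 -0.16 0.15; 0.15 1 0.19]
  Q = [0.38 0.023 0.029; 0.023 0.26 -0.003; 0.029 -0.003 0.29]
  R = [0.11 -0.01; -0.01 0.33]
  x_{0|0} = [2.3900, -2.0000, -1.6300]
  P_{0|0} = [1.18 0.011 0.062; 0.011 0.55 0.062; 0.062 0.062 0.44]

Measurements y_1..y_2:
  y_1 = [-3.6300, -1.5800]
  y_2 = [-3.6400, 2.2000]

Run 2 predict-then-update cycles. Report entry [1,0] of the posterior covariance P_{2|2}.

P_post[1,0] = 0.0165

step 1: x^-=[3.0939, -2.5600, -1.9013]  P^-=[1.4322 -0.2445 -0.0625; -0.2445 0.8646 0.2051; -0.0625 0.2051 0.7392]  S=[1.6306 -0.1398; -0.1398 1.2545]  K=[0.9023 0.0674; -0.1582 0.6734; 0.0328 0.2717]  nu=[-6.8483, 0.8772]  x^+=[-3.0265, -0.8861, -1.8879]  P^+=[0.1158 0.0147 -0.0992; 0.0147 0.2252 -0.0188; -0.0992 -0.0188 0.6474]
step 2: x^-=[-2.1488, -0.8830, -1.9439]  P^-=[0.5660 -0.0686 -0.2156; -0.0686 0.5038 0.1283; -0.2156 0.1283 0.9129]  S=[0.6606 -0.0771; -0.0771 0.8953]  K=[0.8296 0.0439; -0.1306 0.5671; -0.1161 0.2909]  nu=[-1.3409, 3.7747]  x^+=[-3.0955, 1.4328, -0.6903]  P^+=[0.1152 0.0165 -0.1451; 0.0165 0.1931 -0.0375; -0.1451 -0.0375 0.8231]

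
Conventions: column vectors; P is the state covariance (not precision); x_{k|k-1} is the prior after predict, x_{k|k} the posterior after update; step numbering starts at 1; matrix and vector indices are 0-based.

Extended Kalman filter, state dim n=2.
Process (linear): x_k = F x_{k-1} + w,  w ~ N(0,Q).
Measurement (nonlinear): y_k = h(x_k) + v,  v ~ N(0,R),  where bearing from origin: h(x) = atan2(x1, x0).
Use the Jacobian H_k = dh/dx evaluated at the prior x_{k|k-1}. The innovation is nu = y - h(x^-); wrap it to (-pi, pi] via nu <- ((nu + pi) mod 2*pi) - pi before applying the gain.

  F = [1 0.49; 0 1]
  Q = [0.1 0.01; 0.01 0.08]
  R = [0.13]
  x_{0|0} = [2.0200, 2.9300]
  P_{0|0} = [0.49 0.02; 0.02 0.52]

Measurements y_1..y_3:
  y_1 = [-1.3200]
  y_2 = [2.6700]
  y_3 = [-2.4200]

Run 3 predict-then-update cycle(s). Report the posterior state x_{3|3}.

x_post = [7.1922, 2.4960]

step 1: x^-=[3.4557, 2.9300]  P^-=[0.7345 0.2848; 0.2848 0.6000]  H_jac=[-0.1427 0.1684]  S=[0.1483]  K=[-0.3837; 0.4070]  nu=[-2.0233]  x^+=[4.2319, 2.1064]  P^+=[0.7126 0.3080; 0.3080 0.5754]
step 2: x^-=[5.2641, 2.1064]  P^-=[1.2526 0.5999; 0.5999 0.6554]  H_jac=[-0.0655 0.1637]  S=[0.1401]  K=[0.1154; 0.4856]  nu=[2.2894]  x^+=[5.5282, 3.2180]  P^+=[1.2507 0.5921; 0.5921 0.6224]
step 3: x^-=[7.1051, 3.2180]  P^-=[2.0804 0.9070; 0.9070 0.7024]  H_jac=[-0.0529 0.1168]  S=[0.1342]  K=[-0.0306; 0.2538]  nu=[-2.8453]  x^+=[7.1922, 2.4960]  P^+=[2.0803 0.9081; 0.9081 0.6938]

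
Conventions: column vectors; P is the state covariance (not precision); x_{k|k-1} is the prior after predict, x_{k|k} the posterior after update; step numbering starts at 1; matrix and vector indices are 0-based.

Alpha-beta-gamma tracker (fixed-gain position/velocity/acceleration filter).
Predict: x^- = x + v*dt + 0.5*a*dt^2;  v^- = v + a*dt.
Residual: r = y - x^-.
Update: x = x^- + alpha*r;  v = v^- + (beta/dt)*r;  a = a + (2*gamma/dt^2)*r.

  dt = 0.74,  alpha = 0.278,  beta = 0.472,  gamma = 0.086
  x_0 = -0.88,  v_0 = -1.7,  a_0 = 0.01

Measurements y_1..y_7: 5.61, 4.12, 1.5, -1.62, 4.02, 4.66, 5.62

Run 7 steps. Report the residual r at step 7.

resid = 7.2065

step 1: x_pred=-2.1353  r=7.7453  x^+=0.0179  v^+=3.2476  a^+=2.4428
step 2: x_pred=3.0900  r=1.0300  x^+=3.3763  v^+=5.7122  a^+=2.7663
step 3: x_pred=8.3608  r=-6.8608  x^+=6.4535  v^+=3.3832  a^+=0.6113
step 4: x_pred=9.1245  r=-10.7445  x^+=6.1375  v^+=-3.0176  a^+=-2.7635
step 5: x_pred=3.1478  r=0.8722  x^+=3.3903  v^+=-4.5063  a^+=-2.4895
step 6: x_pred=-0.6260  r=5.2860  x^+=0.8435  v^+=-2.9769  a^+=-0.8292
step 7: x_pred=-1.5865  r=7.2065  x^+=0.4169  v^+=1.0060  a^+=1.4343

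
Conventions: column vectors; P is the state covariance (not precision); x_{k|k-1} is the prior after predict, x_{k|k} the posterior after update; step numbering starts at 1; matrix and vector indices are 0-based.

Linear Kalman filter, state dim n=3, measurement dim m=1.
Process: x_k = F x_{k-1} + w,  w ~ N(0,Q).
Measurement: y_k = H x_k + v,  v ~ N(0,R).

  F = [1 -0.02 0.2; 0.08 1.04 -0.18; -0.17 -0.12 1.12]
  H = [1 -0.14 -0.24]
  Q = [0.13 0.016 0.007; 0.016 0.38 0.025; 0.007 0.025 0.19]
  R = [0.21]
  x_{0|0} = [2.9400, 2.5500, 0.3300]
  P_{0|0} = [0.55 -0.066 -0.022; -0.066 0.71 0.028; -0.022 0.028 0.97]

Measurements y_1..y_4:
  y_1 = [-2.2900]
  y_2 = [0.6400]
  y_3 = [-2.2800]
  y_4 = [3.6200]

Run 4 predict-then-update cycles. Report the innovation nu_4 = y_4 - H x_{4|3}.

innov = [5.3042]

step 1: x^-=[2.9550, 2.8278, -0.4362]  P^-=[0.7127 -0.0487 0.1150; -0.0487 1.1621 -0.2238; 0.1150 -0.2238 1.4310]  S=[0.9713]  K=[0.7124; -0.1623; -0.2030]  nu=[-4.9538]  x^+=[-0.5739, 3.6320, 0.5692]  P^+=[0.2198 0.0636 0.2554; 0.0636 1.1365 -0.2558; 0.2554 -0.2558 1.3910]
step 2: x^-=[-0.5327, 3.6289, 0.2993]  P^-=[0.5076 -0.0701 0.5658; -0.0701 1.7547 -0.6848; 0.5658 -0.6848 1.9317]  S=[0.5652]  K=[0.6751; -0.2678; 0.3504]  nu=[1.7525]  x^+=[0.6504, 3.1596, 0.9133]  P^+=[0.2500 0.0321 0.4321; 0.0321 1.7141 -0.6318; 0.4321 -0.6318 1.8623]
step 3: x^-=[0.7699, 3.1736, 0.5332]  P^-=[0.6317 -0.2379 0.8806; -0.2379 2.5254 -1.2714; 0.8806 -1.2714 2.5646]  S=[0.5975]  K=[0.7594; -0.4792; 0.7416]  nu=[-2.4776]  x^+=[-1.1116, 4.3610, -1.3043]  P^+=[0.2872 -0.0205 0.5441; -0.0205 2.3882 -1.0591; 0.5441 -1.0591 2.2360]
step 4: x^-=[-1.4597, 4.6813, -1.7951]  P^-=[0.7345 -0.4258 1.1072; -0.4258 3.4148 -1.9150; 1.1072 -1.9150 3.1142]  S=[0.6499]  K=[0.8131; -0.6836; 0.9661]  nu=[5.3042]  x^+=[2.8529, 1.0555, 3.3295]  P^+=[0.3049 -0.0646 0.5967; -0.0646 3.1111 -1.4858; 0.5967 -1.4858 2.5075]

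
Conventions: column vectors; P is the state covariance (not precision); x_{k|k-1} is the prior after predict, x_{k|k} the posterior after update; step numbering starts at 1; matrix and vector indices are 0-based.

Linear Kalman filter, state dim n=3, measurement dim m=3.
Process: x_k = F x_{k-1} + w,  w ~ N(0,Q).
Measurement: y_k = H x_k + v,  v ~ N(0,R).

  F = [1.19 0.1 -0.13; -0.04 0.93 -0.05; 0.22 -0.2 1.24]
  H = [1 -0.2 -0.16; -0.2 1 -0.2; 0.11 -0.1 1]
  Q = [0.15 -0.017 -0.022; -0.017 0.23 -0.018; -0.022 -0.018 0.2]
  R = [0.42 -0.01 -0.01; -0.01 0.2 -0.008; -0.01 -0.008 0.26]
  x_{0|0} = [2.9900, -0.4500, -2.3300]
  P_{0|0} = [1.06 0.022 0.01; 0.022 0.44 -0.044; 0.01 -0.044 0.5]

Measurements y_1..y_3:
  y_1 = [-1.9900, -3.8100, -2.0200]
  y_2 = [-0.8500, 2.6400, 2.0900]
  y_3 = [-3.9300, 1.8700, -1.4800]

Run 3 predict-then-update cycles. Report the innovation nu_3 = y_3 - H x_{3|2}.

step 1: x^-=[3.8160, -0.4216, -2.1414]  P^-=[1.6672 0.0060 0.1692; 0.0060 0.6160 -0.1873; 0.1692 -0.1873 1.0630]  S=[2.0705 -0.4324 0.2156; -0.4324 1.0113 -0.5467; 0.2156 -0.5467 1.4239]  K=[0.7887 0.0618 0.1515; 0.1025 0.7397 0.0942; -0.0716 -0.0453 0.7662]  nu=[-6.2329, -3.0535, -0.3405]  x^+=[-1.3403, -3.3514, -1.8181]  P^+=[0.3436 0.0721 0.0004; 0.0721 0.1658 0.0262; 0.0004 0.0262 0.2029]
step 2: x^-=[-1.6937, -2.9723, -1.8790]  P^-=[0.6580 0.0595 0.0209; 0.0595 0.3667 -0.0187; 0.0209 -0.0187 0.5161]  S=[1.0742 -0.1378 0.0039; -0.1378 0.5990 -0.1783; 0.0039 -0.1783 0.7948]  K=[0.6039 0.0466 0.1174; 0.0716 0.6393 0.0817; -0.0603 -0.0315 0.6479]  nu=[-0.0514, 4.8978, 3.8580]  x^+=[-1.0436, 0.4706, 0.4693]  P^+=[0.2631 0.0551 0.0007; 0.0551 0.1422 0.0236; 0.0007 0.0236 0.1716]
step 3: x^-=[-1.2559, 0.4559, 0.2583]  P^-=[0.5392 0.0426 0.0090; 0.0426 0.3476 -0.0183; 0.0090 -0.0183 0.4661]  S=[0.9640 -0.1275 -0.0113; -0.1275 0.5788 -0.1630; -0.0113 -0.1630 0.7408]  K=[0.5549 0.0353 0.1027; 0.0587 0.6257 0.0732; -0.0613 -0.0334 0.6247]  nu=[-2.5416, 1.2146, -1.5545]  x^+=[-2.7831, 0.9528, -0.5976]  P^+=[0.2413 0.0488 -0.0008; 0.0488 0.1381 0.0219; -0.0008 0.0219 0.1656]

innov = [-2.5416, 1.2146, -1.5545]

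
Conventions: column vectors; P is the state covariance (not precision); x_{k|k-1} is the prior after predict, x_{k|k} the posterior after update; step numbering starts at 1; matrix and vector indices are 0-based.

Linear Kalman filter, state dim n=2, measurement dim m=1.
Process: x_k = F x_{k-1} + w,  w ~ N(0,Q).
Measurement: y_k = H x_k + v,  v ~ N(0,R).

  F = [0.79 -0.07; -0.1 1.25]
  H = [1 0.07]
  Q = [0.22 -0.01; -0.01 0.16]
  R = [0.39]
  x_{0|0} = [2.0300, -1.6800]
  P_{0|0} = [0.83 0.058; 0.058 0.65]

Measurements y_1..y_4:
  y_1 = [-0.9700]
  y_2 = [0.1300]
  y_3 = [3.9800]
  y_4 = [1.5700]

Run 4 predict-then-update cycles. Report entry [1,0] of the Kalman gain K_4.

K[1,0] = -0.3338

step 1: x^-=[1.7213, -2.3030]  P^-=[0.7348 -0.0748; -0.0748 1.1694]  S=[1.1200]  K=[0.6514; 0.0063]  nu=[-2.5301]  x^+=[0.0733, -2.3190]  P^+=[0.2596 -0.0794; -0.0794 1.1694]
step 2: x^-=[0.2203, -2.9061]  P^-=[0.3965 -0.2118; -0.2118 2.0096]  S=[0.7667]  K=[0.4978; -0.0927]  nu=[0.1132]  x^+=[0.2766, -2.9166]  P^+=[0.2065 -0.1764; -0.1764 2.0030]
step 3: x^-=[0.4227, -3.6734]  P^-=[0.3782 -0.3770; -0.3770 3.3359]  S=[0.7318]  K=[0.4808; -0.1961]  nu=[3.8145]  x^+=[2.2565, -4.4213]  P^+=[0.2091 -0.3080; -0.3080 3.3077]
step 4: x^-=[2.0922, -5.7523]  P^-=[0.4007 -0.6223; -0.6223 5.4074]  S=[0.7301]  K=[0.4892; -0.3338]  nu=[-0.1195]  x^+=[2.0337, -5.7124]  P^+=[0.2260 -0.5030; -0.5030 5.3260]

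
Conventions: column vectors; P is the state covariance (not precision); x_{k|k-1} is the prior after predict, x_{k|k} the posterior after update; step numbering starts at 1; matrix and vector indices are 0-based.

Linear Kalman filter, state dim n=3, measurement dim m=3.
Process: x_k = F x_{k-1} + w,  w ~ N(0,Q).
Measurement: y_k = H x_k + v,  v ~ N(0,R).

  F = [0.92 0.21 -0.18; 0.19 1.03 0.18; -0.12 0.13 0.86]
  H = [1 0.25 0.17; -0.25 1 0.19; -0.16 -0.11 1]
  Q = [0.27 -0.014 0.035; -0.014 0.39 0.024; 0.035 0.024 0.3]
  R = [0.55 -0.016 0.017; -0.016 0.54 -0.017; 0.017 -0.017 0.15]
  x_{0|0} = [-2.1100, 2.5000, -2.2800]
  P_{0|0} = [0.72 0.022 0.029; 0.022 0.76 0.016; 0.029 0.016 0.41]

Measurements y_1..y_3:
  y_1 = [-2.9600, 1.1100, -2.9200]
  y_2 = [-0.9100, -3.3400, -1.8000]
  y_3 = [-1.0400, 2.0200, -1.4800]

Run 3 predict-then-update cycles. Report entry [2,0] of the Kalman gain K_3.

step 1: x^-=[-1.0058, 1.7637, -1.3826]  P^-=[0.9239 0.2861 -0.0590; 0.2861 1.2521 0.1893; -0.0590 0.1893 0.6234]  S=[1.7092 0.3869 -0.1159; 0.3869 1.8068 0.1647; -0.1159 0.1647 0.7995]  K=[0.5818 -0.0823 -0.1969; 0.2195 0.6346 -0.0917; 0.0860 0.0909 0.7592]  nu=[-2.1601, -0.6425, -1.5043]  x^+=[-1.9135, 1.0197, -2.7689]  P^+=[0.3073 0.0201 0.0331; 0.0201 0.3420 0.0200; 0.0331 0.0200 0.1213]
step 2: x^-=[-1.0479, 0.1883, -2.0191]  P^-=[0.5444 0.1310 0.0236; 0.1310 0.7854 0.1025; 0.0236 0.1025 0.3969]  S=[1.2372 0.2057 0.0028; 0.2057 1.3449 0.0702; 0.0028 0.0702 0.5449]  K=[0.4812 -0.0669 -0.1368; 0.1875 0.5496 -0.0807; 0.0795 0.0797 0.6902]  nu=[0.4340, -3.4067, 0.0722]  x^+=[-0.6210, -1.6085, -2.2064]  P^+=[0.2541 0.0161 0.0312; 0.0161 0.2960 0.0169; 0.0312 0.0169 0.1104]
step 3: x^-=[-0.5120, -2.1719, -2.0321]  P^-=[0.4963 0.1084 0.0275; 0.1084 0.7314 0.0931; 0.0275 0.0931 0.3871]  S=[1.1746 0.1812 0.0153; 0.1812 1.2950 0.0650; 0.0153 0.0650 0.5332]  K=[0.4614 -0.0664 -0.1249; 0.1797 0.5364 -0.0794; 0.0783 0.0779 0.6868]  nu=[0.3604, 4.4500, 0.2312]  x^+=[-0.6700, 0.2615, -1.4982]  P^+=[0.2440 0.0140 0.0308; 0.0140 0.2886 0.0160; 0.0308 0.0160 0.1097]

K[2,0] = 0.0783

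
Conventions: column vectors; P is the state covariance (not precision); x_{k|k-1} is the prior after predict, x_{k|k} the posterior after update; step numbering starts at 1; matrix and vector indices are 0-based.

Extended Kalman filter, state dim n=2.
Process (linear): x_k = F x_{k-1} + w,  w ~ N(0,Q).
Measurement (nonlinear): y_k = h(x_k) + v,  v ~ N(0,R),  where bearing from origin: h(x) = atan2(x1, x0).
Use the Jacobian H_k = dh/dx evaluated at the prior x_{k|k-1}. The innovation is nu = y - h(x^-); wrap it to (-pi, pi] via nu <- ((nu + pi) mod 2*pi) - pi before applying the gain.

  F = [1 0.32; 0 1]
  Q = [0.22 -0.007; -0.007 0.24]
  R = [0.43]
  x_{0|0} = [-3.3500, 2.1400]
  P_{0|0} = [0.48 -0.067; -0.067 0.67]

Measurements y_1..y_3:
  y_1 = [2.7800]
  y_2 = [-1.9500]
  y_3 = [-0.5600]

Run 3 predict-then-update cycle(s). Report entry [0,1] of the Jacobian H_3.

H_jac[0,1] = -0.3159

step 1: x^-=[-2.6652, 2.1400]  P^-=[0.7257 0.1404; 0.1404 0.9100]  H_jac=[-0.1832 -0.2281]  S=[0.5134]  K=[-0.3213; -0.4544]  nu=[0.3149]  x^+=[-2.7664, 1.9969]  P^+=[0.6727 0.0654; 0.0654 0.8040]
step 2: x^-=[-2.1274, 1.9969]  P^-=[1.0169 0.3157; 0.3157 1.0440]  H_jac=[-0.2346 -0.2499]  S=[0.5882]  K=[-0.5397; -0.5695]  nu=[1.9454]  x^+=[-3.1773, 0.8891]  P^+=[0.8456 0.1349; 0.1349 0.8532]
step 3: x^-=[-2.8928, 0.8891]  P^-=[1.2394 0.4010; 0.4010 1.0932]  H_jac=[-0.0971 -0.3159]  S=[0.5753]  K=[-0.4293; -0.6678]  nu=[2.8798]  x^+=[-4.1289, -1.0341]  P^+=[1.1334 0.2361; 0.2361 0.8366]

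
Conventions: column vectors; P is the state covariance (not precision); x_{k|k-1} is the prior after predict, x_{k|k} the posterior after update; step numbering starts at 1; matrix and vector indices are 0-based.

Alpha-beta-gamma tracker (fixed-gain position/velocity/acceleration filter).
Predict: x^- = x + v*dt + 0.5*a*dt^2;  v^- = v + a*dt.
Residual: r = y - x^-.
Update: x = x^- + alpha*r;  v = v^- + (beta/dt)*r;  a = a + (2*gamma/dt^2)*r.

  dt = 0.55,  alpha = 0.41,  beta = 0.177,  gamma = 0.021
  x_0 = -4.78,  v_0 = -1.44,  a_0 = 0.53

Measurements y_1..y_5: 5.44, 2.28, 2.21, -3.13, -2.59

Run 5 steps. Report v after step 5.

step 1: x_pred=-5.4918  r=10.9318  x^+=-1.0098  v^+=2.3696  a^+=2.0478
step 2: x_pred=0.6032  r=1.6768  x^+=1.2907  v^+=4.0355  a^+=2.2806
step 3: x_pred=3.8552  r=-1.6452  x^+=3.1806  v^+=4.7604  a^+=2.0522
step 4: x_pred=6.1092  r=-9.2392  x^+=2.3212  v^+=2.9157  a^+=0.7694
step 5: x_pred=4.0412  r=-6.6312  x^+=1.3224  v^+=1.2049  a^+=-0.1513

v_post = 1.2049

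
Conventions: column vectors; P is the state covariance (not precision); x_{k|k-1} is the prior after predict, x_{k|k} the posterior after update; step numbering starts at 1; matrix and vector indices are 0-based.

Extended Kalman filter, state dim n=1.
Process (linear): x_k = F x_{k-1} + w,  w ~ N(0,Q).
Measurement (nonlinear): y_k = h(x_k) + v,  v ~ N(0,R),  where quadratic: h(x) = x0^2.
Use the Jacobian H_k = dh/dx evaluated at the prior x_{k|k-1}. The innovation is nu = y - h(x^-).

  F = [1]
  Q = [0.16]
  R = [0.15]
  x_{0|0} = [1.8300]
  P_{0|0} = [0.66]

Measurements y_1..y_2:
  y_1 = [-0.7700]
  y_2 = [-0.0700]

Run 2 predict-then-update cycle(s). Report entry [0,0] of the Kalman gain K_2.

K[0,0] = 0.4881

step 1: x^-=[1.8300]  P^-=[0.8200]  H_jac=[3.6600]  S=[11.1344]  K=[0.2695]  nu=[-4.1189]  x^+=[0.7198]  P^+=[0.0110]
step 2: x^-=[0.7198]  P^-=[0.1710]  H_jac=[1.4396]  S=[0.5045]  K=[0.4881]  nu=[-0.5881]  x^+=[0.4327]  P^+=[0.0509]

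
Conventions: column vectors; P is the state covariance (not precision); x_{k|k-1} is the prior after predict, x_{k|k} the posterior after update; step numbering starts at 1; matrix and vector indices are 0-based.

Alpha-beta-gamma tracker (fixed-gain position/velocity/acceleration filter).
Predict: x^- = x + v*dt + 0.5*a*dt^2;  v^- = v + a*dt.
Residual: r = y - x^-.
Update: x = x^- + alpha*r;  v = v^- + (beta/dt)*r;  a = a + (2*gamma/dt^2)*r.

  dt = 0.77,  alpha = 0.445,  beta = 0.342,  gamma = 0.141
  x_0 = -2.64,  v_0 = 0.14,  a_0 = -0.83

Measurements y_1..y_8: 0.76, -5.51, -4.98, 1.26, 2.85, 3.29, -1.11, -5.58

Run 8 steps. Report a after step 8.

a_post = -7.4183

step 1: x_pred=-2.7783  r=3.5383  x^+=-1.2037  v^+=1.0724  a^+=0.8529
step 2: x_pred=-0.1251  r=-5.3849  x^+=-2.5214  v^+=-0.6626  a^+=-1.7083
step 3: x_pred=-3.5380  r=-1.4420  x^+=-4.1797  v^+=-2.6184  a^+=-2.3942
step 4: x_pred=-6.9056  r=8.1656  x^+=-3.2719  v^+=-0.8351  a^+=1.4896
step 5: x_pred=-3.4734  r=6.3234  x^+=-0.6595  v^+=3.1205  a^+=4.4972
step 6: x_pred=3.0765  r=0.2135  x^+=3.1715  v^+=6.6781  a^+=4.5988
step 7: x_pred=9.6770  r=-10.7870  x^+=4.8768  v^+=5.4281  a^+=-0.5318
step 8: x_pred=8.8988  r=-14.4788  x^+=2.4557  v^+=-1.4122  a^+=-7.4183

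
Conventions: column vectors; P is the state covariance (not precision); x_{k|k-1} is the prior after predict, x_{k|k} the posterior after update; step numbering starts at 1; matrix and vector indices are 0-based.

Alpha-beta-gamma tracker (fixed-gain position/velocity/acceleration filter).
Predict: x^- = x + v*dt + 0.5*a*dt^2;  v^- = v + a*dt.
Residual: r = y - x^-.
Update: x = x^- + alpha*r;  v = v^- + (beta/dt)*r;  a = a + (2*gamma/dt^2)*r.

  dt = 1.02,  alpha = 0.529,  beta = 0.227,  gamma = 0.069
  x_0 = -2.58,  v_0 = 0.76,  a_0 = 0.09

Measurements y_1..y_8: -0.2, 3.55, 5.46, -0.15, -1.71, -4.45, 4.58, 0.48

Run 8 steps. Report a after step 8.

step 1: x_pred=-1.7580  r=1.5580  x^+=-0.9338  v^+=1.1985  a^+=0.2967
step 2: x_pred=0.4430  r=3.1070  x^+=2.0866  v^+=2.1926  a^+=0.7088
step 3: x_pred=4.6917  r=0.7683  x^+=5.0981  v^+=3.0865  a^+=0.8107
step 4: x_pred=8.6681  r=-8.8181  x^+=4.0033  v^+=1.9509  a^+=-0.3590
step 5: x_pred=5.8065  r=-7.5165  x^+=1.8303  v^+=-0.0880  a^+=-1.3560
step 6: x_pred=1.0351  r=-5.4851  x^+=-1.8665  v^+=-2.6918  a^+=-2.0835
step 7: x_pred=-5.6960  r=10.2760  x^+=-0.2600  v^+=-2.5301  a^+=-0.7205
step 8: x_pred=-3.2155  r=3.6955  x^+=-1.2606  v^+=-2.4426  a^+=-0.2303

a_post = -0.2303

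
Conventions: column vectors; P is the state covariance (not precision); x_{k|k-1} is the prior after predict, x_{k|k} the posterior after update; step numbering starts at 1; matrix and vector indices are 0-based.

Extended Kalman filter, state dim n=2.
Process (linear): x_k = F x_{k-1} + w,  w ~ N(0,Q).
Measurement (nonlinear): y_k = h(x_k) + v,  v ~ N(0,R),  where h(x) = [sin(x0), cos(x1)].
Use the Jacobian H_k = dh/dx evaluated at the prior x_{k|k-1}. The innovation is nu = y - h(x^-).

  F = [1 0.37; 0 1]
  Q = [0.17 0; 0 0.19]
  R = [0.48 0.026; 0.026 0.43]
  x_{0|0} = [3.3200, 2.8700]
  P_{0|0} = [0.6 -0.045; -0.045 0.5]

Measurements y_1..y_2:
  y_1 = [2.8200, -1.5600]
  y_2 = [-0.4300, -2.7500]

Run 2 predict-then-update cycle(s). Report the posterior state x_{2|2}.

step 1: x^-=[4.3819, 2.8700]  P^-=[0.8051 0.1400; 0.1400 0.6900]  H_jac=[-0.3245 0.0000; 0.0000 -0.2683]  S=[0.5648 0.0382; 0.0382 0.4797]  K=[-0.4598 -0.0417; -0.0546 -0.3816]  nu=[3.7659, -0.5967]  x^+=[2.6753, 2.8919]  P^+=[0.6835 0.1114; 0.1114 0.6169]
step 2: x^-=[3.7453, 2.8919]  P^-=[1.0203 0.3396; 0.3396 0.8069]  H_jac=[-0.8233 0.0000; 0.0000 -0.2471]  S=[1.1715 0.0951; 0.0951 0.4793]  K=[-0.7143 -0.0334; -0.2083 -0.3747]  nu=[0.1377, -1.7810]  x^+=[3.7064, 3.5306]  P^+=[0.4175 0.1333; 0.1333 0.6739]

x_post = [3.7064, 3.5306]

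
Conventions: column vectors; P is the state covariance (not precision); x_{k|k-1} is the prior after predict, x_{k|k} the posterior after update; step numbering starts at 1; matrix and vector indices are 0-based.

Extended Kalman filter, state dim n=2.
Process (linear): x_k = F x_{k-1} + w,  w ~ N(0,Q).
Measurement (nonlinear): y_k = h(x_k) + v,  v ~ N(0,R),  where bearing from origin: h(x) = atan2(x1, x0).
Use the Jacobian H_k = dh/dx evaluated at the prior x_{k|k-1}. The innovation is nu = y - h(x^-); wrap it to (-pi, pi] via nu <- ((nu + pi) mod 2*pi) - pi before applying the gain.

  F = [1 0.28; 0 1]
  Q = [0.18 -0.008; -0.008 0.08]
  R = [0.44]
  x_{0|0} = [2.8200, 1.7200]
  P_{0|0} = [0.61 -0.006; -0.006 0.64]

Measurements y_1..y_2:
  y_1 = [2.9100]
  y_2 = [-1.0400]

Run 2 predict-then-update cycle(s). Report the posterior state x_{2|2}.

x_post = [3.9465, 2.1474]

step 1: x^-=[3.3016, 1.7200]  P^-=[0.8368 0.1652; 0.1652 0.7200]  H_jac=[-0.1241 0.2382]  S=[0.4840]  K=[-0.1333; 0.3120]  nu=[2.4297]  x^+=[2.9778, 2.4782]  P^+=[0.8282 0.1853; 0.1853 0.6729]
step 2: x^-=[3.6717, 2.4782]  P^-=[1.1648 0.3657; 0.3657 0.7529]  H_jac=[-0.1263 0.1871]  S=[0.4677]  K=[-0.1682; 0.2025]  nu=[-1.6337]  x^+=[3.9465, 2.1474]  P^+=[1.1515 0.3817; 0.3817 0.7337]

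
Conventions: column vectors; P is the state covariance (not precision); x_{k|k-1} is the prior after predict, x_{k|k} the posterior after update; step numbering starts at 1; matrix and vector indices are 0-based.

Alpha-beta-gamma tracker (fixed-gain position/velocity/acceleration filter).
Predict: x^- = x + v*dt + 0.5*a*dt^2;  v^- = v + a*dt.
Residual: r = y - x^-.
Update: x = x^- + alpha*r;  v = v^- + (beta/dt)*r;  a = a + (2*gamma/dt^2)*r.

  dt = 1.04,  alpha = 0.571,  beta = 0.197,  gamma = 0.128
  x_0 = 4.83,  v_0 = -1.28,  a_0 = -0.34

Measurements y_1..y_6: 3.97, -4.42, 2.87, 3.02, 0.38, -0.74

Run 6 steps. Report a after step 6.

step 1: x_pred=3.3149  r=0.6551  x^+=3.6890  v^+=-1.5095  a^+=-0.1850
step 2: x_pred=2.0191  r=-6.4391  x^+=-1.6576  v^+=-2.9216  a^+=-1.7090
step 3: x_pred=-5.6203  r=8.4903  x^+=-0.7723  v^+=-3.0907  a^+=0.3005
step 4: x_pred=-3.8241  r=6.8441  x^+=0.0839  v^+=-1.4817  a^+=1.9205
step 5: x_pred=-0.4185  r=0.7985  x^+=0.0375  v^+=0.6669  a^+=2.1094
step 6: x_pred=1.8718  r=-2.6118  x^+=0.3804  v^+=2.3659  a^+=1.4913

a_post = 1.4913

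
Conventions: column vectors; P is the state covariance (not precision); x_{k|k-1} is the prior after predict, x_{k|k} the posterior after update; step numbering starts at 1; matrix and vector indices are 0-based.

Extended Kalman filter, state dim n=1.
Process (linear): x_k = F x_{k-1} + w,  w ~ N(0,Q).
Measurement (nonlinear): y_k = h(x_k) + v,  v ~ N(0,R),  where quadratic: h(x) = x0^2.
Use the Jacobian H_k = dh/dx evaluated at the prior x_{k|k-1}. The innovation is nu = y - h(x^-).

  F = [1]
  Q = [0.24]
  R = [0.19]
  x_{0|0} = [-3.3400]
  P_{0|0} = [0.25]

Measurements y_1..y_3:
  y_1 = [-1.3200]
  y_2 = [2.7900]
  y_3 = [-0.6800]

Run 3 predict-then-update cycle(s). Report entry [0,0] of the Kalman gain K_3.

K[0,0] = -0.2816

step 1: x^-=[-3.3400]  P^-=[0.4900]  H_jac=[-6.6800]  S=[22.0550]  K=[-0.1484]  nu=[-12.4756]  x^+=[-1.4885]  P^+=[0.0042]
step 2: x^-=[-1.4885]  P^-=[0.2442]  H_jac=[-2.9770]  S=[2.3544]  K=[-0.3088]  nu=[0.5744]  x^+=[-1.6659]  P^+=[0.0197]
step 3: x^-=[-1.6659]  P^-=[0.2597]  H_jac=[-3.3317]  S=[3.0729]  K=[-0.2816]  nu=[-3.4551]  x^+=[-0.6930]  P^+=[0.0161]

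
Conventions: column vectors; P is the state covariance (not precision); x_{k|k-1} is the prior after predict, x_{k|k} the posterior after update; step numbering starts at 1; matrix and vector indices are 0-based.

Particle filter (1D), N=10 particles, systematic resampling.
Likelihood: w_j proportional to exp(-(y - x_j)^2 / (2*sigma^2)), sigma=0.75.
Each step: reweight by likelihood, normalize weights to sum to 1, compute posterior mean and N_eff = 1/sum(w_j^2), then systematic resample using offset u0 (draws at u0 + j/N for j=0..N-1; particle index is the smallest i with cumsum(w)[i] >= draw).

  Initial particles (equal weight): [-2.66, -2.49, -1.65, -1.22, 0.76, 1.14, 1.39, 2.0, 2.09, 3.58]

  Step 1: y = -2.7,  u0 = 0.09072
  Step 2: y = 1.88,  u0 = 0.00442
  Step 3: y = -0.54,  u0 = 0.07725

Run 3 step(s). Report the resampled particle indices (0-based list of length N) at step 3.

resampled_idx = [1, 2, 3, 4, 5, 5, 6, 7, 8, 9]

step 1: w=[0.4029, 0.3880, 0.1514, 0.0576, 0.0000, 0.0000, 0.0000, 0.0000, 0.0000, 0.0000]  mean=-2.3581  Neff=2.9484  idx=[0, 0, 0, 0, 1, 1, 1, 1, 2, 3]
step 2: w=[0.0001, 0.0001, 0.0001, 0.0001, 0.0002, 0.0002, 0.0002, 0.0002, 0.0734, 0.9256]  mean=-1.2529  Neff=1.1600  idx=[8, 9, 9, 9, 9, 9, 9, 9, 9, 9]
step 3: w=[0.0531, 0.1052, 0.1052, 0.1052, 0.1052, 0.1052, 0.1052, 0.1052, 0.1052, 0.1052]  mean=-1.2428  Neff=9.7612  idx=[1, 2, 3, 4, 5, 5, 6, 7, 8, 9]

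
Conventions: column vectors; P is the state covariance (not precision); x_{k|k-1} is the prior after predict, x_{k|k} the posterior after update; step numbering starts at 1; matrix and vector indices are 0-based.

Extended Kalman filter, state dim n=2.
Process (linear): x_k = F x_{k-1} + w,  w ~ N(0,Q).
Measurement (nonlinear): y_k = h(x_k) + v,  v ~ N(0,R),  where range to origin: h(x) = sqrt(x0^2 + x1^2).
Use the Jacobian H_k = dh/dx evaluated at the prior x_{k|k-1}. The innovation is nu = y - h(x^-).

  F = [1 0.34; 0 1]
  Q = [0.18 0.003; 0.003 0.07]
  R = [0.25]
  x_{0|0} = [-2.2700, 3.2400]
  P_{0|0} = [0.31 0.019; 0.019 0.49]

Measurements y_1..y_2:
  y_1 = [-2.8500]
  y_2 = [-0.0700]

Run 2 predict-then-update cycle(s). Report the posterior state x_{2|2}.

step 1: x^-=[-1.1684, 3.2400]  P^-=[0.5596 0.1886; 0.1886 0.5600]  H_jac=[-0.3392 0.9407]  S=[0.6896]  K=[-0.0180; 0.6712]  nu=[-6.2942]  x^+=[-1.0552, -0.9844]  P^+=[0.5593 0.1969; 0.1969 0.2494]
step 2: x^-=[-1.3899, -0.9844]  P^-=[0.9021 0.2847; 0.2847 0.3194]  H_jac=[-0.8160 -0.5780]  S=[1.2260]  K=[-0.7347; -0.3401]  nu=[-1.7732]  x^+=[-0.0872, -0.3814]  P^+=[0.2404 -0.0216; -0.0216 0.1776]

x_post = [-0.0872, -0.3814]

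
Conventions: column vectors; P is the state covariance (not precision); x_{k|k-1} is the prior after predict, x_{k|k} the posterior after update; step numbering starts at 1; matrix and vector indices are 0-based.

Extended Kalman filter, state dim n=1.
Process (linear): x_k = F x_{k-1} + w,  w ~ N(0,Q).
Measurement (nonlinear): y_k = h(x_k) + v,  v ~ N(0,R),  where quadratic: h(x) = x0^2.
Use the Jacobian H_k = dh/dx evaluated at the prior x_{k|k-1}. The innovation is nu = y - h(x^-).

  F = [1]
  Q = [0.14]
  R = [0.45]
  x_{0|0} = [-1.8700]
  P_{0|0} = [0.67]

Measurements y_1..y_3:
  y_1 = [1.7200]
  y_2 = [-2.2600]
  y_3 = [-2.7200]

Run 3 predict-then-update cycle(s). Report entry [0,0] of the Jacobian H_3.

step 1: x^-=[-1.8700]  P^-=[0.8100]  H_jac=[-3.7400]  S=[11.7800]  K=[-0.2572]  nu=[-1.7769]  x^+=[-1.4130]  P^+=[0.0309]
step 2: x^-=[-1.4130]  P^-=[0.1709]  H_jac=[-2.8261]  S=[1.8153]  K=[-0.2661]  nu=[-4.2567]  x^+=[-0.2802]  P^+=[0.0424]
step 3: x^-=[-0.2802]  P^-=[0.1824]  H_jac=[-0.5604]  S=[0.5073]  K=[-0.2015]  nu=[-2.7985]  x^+=[0.2836]  P^+=[0.1618]

H_jac[0,0] = -0.5604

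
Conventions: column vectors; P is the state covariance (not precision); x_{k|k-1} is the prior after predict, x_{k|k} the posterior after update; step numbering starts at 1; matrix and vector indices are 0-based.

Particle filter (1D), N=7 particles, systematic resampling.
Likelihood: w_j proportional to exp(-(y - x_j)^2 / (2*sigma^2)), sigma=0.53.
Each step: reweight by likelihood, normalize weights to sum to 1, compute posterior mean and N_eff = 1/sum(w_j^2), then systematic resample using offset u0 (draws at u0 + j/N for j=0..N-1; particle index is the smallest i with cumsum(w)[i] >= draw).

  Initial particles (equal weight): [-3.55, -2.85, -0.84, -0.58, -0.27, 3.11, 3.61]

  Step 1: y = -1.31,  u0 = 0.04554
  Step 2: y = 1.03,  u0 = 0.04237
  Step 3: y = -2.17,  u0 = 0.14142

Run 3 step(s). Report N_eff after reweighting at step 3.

N_eff = 2.4432

step 1: w=[0.0001, 0.0120, 0.5519, 0.3167, 0.1193, 0.0000, 0.0000]  mean=-0.7141  Neff=2.3850  idx=[2, 2, 2, 2, 3, 3, 4]
step 2: w=[0.0257, 0.0257, 0.0257, 0.0257, 0.1285, 0.1285, 0.6402]  mean=-0.4082  Neff=2.2442  idx=[1, 4, 5, 6, 6, 6, 6]
step 3: w=[0.5993, 0.1551, 0.1551, 0.0226, 0.0226, 0.0226, 0.0226]  mean=-0.7078  Neff=2.4432  idx=[0, 0, 0, 0, 1, 2, 6]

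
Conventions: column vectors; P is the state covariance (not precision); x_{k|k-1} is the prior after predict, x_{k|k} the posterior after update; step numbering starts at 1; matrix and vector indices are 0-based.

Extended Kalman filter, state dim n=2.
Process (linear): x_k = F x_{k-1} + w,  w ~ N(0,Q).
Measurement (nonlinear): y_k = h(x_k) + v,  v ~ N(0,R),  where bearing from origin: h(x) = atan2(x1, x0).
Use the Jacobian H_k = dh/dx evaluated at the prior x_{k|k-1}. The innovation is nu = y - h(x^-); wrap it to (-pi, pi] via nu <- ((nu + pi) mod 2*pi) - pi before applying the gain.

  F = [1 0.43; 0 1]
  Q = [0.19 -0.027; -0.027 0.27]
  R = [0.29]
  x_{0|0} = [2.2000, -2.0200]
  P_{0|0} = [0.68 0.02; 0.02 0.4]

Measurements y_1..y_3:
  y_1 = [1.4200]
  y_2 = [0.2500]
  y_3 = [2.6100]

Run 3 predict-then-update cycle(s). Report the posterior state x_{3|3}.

step 1: x^-=[1.3314, -2.0200]  P^-=[0.9612 0.1650; 0.1650 0.6700]  H_jac=[0.3451 0.2275]  S=[0.4651]  K=[0.7940; 0.4502]  nu=[2.4080]  x^+=[3.2434, -0.9360]  P^+=[0.6680 -0.0012; -0.0012 0.5758]
step 2: x^-=[2.8409, -0.9360]  P^-=[0.9634 0.2194; 0.2194 0.8458]  H_jac=[0.1046 0.3175]  S=[0.4004]  K=[0.4257; 0.7280]  nu=[0.5683]  x^+=[3.0828, -0.5223]  P^+=[0.8908 0.0953; 0.0953 0.6335]
step 3: x^-=[2.8582, -0.5223]  P^-=[1.2799 0.3407; 0.3407 0.9035]  H_jac=[0.0619 0.3386]  S=[0.4127]  K=[0.4713; 0.7922]  nu=[2.7907]  x^+=[4.1735, 1.6886]  P^+=[1.1882 0.1866; 0.1866 0.6445]

x_post = [4.1735, 1.6886]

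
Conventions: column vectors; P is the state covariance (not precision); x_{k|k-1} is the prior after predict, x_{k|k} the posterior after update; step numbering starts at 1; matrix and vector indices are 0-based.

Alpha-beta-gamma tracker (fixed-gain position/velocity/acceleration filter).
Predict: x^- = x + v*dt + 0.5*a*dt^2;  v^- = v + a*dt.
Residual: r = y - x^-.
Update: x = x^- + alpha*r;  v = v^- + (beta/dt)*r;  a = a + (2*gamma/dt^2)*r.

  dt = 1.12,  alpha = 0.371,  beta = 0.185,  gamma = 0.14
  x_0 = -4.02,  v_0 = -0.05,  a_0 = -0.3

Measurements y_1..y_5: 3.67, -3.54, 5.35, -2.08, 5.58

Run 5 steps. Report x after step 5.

step 1: x_pred=-4.2642  r=7.9342  x^+=-1.3206  v^+=0.9246  a^+=1.4710
step 2: x_pred=0.6375  r=-4.1775  x^+=-0.9123  v^+=1.8821  a^+=0.5385
step 3: x_pred=1.5333  r=3.8167  x^+=2.9493  v^+=3.1156  a^+=1.3905
step 4: x_pred=7.3109  r=-9.3909  x^+=3.8269  v^+=3.1218  a^+=-0.7057
step 5: x_pred=6.8807  r=-1.3007  x^+=6.3981  v^+=2.1165  a^+=-0.9961

x_post = 6.3981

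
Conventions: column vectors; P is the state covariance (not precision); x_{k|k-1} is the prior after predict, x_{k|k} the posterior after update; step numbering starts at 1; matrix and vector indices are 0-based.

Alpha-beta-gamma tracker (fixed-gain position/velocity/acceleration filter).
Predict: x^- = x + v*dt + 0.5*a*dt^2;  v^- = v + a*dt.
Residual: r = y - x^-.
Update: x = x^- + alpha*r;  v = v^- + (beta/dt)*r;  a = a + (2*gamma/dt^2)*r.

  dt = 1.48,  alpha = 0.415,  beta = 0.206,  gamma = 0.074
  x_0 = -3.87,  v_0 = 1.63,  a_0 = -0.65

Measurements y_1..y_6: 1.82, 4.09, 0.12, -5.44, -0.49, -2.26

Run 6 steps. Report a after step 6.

a_post = -0.4135

step 1: x_pred=-2.1695  r=3.9895  x^+=-0.5138  v^+=1.2233  a^+=-0.3804
step 2: x_pred=0.8800  r=3.2100  x^+=2.2121  v^+=1.1070  a^+=-0.1635
step 3: x_pred=3.6714  r=-3.5514  x^+=2.1976  v^+=0.3707  a^+=-0.4035
step 4: x_pred=2.3043  r=-7.7443  x^+=-0.9096  v^+=-1.3044  a^+=-0.9268
step 5: x_pred=-3.8552  r=3.3652  x^+=-2.4586  v^+=-2.2077  a^+=-0.6994
step 6: x_pred=-6.4919  r=4.2319  x^+=-4.7357  v^+=-2.6537  a^+=-0.4135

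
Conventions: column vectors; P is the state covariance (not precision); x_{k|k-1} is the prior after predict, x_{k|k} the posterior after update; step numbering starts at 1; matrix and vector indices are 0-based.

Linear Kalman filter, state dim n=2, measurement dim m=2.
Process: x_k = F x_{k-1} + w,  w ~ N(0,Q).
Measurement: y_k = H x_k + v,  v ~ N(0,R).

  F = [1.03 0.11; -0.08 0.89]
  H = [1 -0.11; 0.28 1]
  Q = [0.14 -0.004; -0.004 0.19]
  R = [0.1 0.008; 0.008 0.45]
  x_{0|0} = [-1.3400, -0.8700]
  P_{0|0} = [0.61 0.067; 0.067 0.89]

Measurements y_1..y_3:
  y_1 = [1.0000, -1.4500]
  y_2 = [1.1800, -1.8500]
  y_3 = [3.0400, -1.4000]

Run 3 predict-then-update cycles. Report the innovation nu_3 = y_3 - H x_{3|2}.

innov = [2.2165, -0.0450]

step 1: x^-=[-1.4759, -0.6671]  P^-=[0.8131 0.0937; 0.0937 0.8893]  S=[0.9032 0.2287; 0.2287 1.4555]  K=[0.8674 0.0845; -0.1706 0.6558]  nu=[2.4025, -0.3696]  x^+=[0.5768, -1.3194]  P^+=[0.0896 0.0199; 0.0199 0.2882]
step 2: x^-=[0.4489, -1.2204]  P^-=[0.2431 0.0349; 0.0349 0.4160]  S=[0.3404 0.0641; 0.0641 0.9046]  K=[0.6905 0.0649; -0.1222 0.4793]  nu=[0.5968, -0.7553]  x^+=[0.8121, -1.6554]  P^+=[0.0712 0.0148; 0.0148 0.2106]
step 3: x^-=[0.6543, -1.5382]  P^-=[0.2214 0.0242; 0.0242 0.3552]  S=[0.3204 0.0544; 0.0544 0.8361]  K=[0.6727 0.0593; -0.1213 0.4408]  nu=[2.2165, -0.0450]  x^+=[2.1427, -1.8269]  P^+=[0.0691 0.0127; 0.0127 0.1938]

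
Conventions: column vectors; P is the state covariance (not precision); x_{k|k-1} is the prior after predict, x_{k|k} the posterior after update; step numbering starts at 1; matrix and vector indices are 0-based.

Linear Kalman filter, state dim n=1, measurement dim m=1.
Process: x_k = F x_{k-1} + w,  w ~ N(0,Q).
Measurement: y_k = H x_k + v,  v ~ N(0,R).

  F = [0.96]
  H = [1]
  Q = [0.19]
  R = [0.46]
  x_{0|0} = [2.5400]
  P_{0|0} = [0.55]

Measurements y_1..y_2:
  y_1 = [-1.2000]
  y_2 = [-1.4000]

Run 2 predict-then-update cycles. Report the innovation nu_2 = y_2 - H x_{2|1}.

step 1: x^-=[2.4384]  P^-=[0.6969]  S=[1.1569]  K=[0.6024]  nu=[-3.6384]  x^+=[0.2467]  P^+=[0.2771]
step 2: x^-=[0.2368]  P^-=[0.4454]  S=[0.9054]  K=[0.4919]  nu=[-1.6368]  x^+=[-0.5684]  P^+=[0.2263]

innov = [-1.6368]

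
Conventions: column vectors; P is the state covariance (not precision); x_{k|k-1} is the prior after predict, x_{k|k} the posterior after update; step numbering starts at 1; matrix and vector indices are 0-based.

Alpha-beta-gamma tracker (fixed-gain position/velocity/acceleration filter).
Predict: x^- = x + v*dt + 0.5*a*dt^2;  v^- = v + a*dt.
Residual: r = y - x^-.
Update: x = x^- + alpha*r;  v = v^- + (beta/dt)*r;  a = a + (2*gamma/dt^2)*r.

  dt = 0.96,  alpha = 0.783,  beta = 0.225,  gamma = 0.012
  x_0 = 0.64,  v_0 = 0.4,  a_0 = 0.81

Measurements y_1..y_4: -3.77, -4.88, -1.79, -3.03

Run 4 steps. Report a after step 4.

step 1: x_pred=1.3972  r=-5.1672  x^+=-2.6487  v^+=-0.0335  a^+=0.6754
step 2: x_pred=-2.3696  r=-2.5104  x^+=-4.3352  v^+=0.0266  a^+=0.6101
step 3: x_pred=-4.0286  r=2.2386  x^+=-2.2758  v^+=1.1369  a^+=0.6684
step 4: x_pred=-0.8764  r=-2.1536  x^+=-2.5627  v^+=1.2738  a^+=0.6123

a_post = 0.6123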